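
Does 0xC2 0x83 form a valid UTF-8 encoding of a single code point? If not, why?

valid

Leading byte 0xC2 = 11000010 → 2-byte form.
Continuation bytes 0x83=10000011 all match 10xxxxxx.
Decoded value 0x83 is ≥ 0x80 (shortest form) and not a surrogate.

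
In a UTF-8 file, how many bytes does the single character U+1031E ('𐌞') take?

U+1031E = 0x1031E. UTF-8 uses 1 byte below 0x80, 2 below 0x800, 3 below 0x10000, 4 up to 0x10FFFF. 0x1031E is in U+10000–U+10FFFF → 4 bytes.

4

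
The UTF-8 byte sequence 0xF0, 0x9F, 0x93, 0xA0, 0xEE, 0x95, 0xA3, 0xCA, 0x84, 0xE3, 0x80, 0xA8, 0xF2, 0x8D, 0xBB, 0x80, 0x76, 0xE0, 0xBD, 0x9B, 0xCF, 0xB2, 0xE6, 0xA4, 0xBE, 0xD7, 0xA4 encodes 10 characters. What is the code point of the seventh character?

Offset 0: leading byte 0xF0 = 11110000 → 4-byte char #1 = F0 9F 93 A0.
Offset 4: leading byte 0xEE = 11101110 → 3-byte char #2 = EE 95 A3.
Offset 7: leading byte 0xCA = 11001010 → 2-byte char #3 = CA 84.
Offset 9: leading byte 0xE3 = 11100011 → 3-byte char #4 = E3 80 A8.
Offset 12: leading byte 0xF2 = 11110010 → 4-byte char #5 = F2 8D BB 80.
Offset 16: leading byte 0x76 = 01110110 → 1-byte char #6 = 76.
Offset 17: leading byte 0xE0 = 11100000 → 3-byte char #7 = E0 BD 9B.
Leading byte 0xE0 = 11100000 matches 1110xxxx → 3-byte sequence.
Byte 1: 0xE0 = 11100000, payload 0000 (4 bits).
Byte 2: 0xBD = 10111101 (10xxxxxx ✓), payload 111101.
Byte 3: 0x9B = 10011011 (10xxxxxx ✓), payload 011011.
Concatenate: 0000111101011011 = 0xF5B (16 bits → U+0F5B).

U+0F5B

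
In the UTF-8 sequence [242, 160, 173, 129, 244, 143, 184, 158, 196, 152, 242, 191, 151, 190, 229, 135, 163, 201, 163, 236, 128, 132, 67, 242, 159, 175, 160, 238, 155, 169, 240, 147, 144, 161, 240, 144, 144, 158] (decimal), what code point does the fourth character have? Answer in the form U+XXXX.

U+BF5FE

Offset 0: leading byte 0xF2 = 11110010 → 4-byte char #1 = F2 A0 AD 81.
Offset 4: leading byte 0xF4 = 11110100 → 4-byte char #2 = F4 8F B8 9E.
Offset 8: leading byte 0xC4 = 11000100 → 2-byte char #3 = C4 98.
Offset 10: leading byte 0xF2 = 11110010 → 4-byte char #4 = F2 BF 97 BE.
Leading byte 0xF2 = 11110010 matches 11110xxx → 4-byte sequence.
Byte 1: 0xF2 = 11110010, payload 010 (3 bits).
Byte 2: 0xBF = 10111111 (10xxxxxx ✓), payload 111111.
Byte 3: 0x97 = 10010111 (10xxxxxx ✓), payload 010111.
Byte 4: 0xBE = 10111110 (10xxxxxx ✓), payload 111110.
Concatenate: 010111111010111111110 = 0xBF5FE (21 bits → U+BF5FE).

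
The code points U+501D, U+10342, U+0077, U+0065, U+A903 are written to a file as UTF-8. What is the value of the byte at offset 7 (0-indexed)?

0x77

U+501D → 3-byte form E5 80 9D at offsets 0–2.
U+10342 → 4-byte form F0 90 8D 82 at offsets 3–6.
U+0077 → 1-byte form 77 at offsets 7–7.
Offset 7 falls in char 3's range; it's byte 1 of 77 = 0x77.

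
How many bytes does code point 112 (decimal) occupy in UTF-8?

1

U+0070 = 0x70. UTF-8 uses 1 byte below 0x80, 2 below 0x800, 3 below 0x10000, 4 up to 0x10FFFF. 0x70 is in U+0000–U+007F → 1 byte.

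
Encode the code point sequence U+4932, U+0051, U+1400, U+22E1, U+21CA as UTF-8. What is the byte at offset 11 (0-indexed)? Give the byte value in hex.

0x87

U+4932 → 3-byte form E4 A4 B2 at offsets 0–2.
U+0051 → 1-byte form 51 at offsets 3–3.
U+1400 → 3-byte form E1 90 80 at offsets 4–6.
U+22E1 → 3-byte form E2 8B A1 at offsets 7–9.
U+21CA → 3-byte form E2 87 8A at offsets 10–12.
Offset 11 falls in char 5's range; it's byte 2 of E2 87 8A = 0x87.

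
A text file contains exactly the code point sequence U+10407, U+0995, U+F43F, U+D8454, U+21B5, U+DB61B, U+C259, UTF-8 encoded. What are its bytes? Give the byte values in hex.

F0 90 90 87 E0 A6 95 EF 90 BF F3 98 91 94 E2 86 B5 F3 9B 98 9B EC 89 99

U+10407: 4-byte form → F0 90 90 87.
U+0995: 3-byte form → E0 A6 95.
U+F43F: 3-byte form → EF 90 BF.
U+D8454: 4-byte form → F3 98 91 94.
U+21B5: 3-byte form → E2 86 B5.
U+DB61B: 4-byte form → F3 9B 98 9B.
U+C259: 3-byte form → EC 89 99.
Concatenated (24 bytes): F0 90 90 87 E0 A6 95 EF 90 BF F3 98 91 94 E2 86 B5 F3 9B 98 9B EC 89 99.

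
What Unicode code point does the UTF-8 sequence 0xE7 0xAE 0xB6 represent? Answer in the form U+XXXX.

U+7BB6

Leading byte 0xE7 = 11100111 matches 1110xxxx → 3-byte sequence.
Byte 1: 0xE7 = 11100111, payload 0111 (4 bits).
Byte 2: 0xAE = 10101110 (10xxxxxx ✓), payload 101110.
Byte 3: 0xB6 = 10110110 (10xxxxxx ✓), payload 110110.
Concatenate: 0111101110110110 = 0x7BB6 (16 bits → U+7BB6).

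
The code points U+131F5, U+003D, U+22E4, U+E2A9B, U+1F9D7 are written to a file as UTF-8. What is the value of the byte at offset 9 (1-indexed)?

0xF3

1-indexed offset 9 is 0-indexed offset 8.
U+131F5 → 4-byte form F0 93 87 B5 at offsets 0–3.
U+003D → 1-byte form 3D at offsets 4–4.
U+22E4 → 3-byte form E2 8B A4 at offsets 5–7.
U+E2A9B → 4-byte form F3 A2 AA 9B at offsets 8–11.
Offset 8 falls in char 4's range; it's byte 1 of F3 A2 AA 9B = 0xF3.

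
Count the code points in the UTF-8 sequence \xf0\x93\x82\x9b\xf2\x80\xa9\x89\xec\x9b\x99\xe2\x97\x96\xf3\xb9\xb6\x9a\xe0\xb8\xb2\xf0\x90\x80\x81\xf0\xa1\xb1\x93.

8

Byte at offset 0: 0xF0 = 11110000 → 4-byte char (#1). Advance 4.
Byte at offset 4: 0xF2 = 11110010 → 4-byte char (#2). Advance 4.
Byte at offset 8: 0xEC = 11101100 → 3-byte char (#3). Advance 3.
Byte at offset 11: 0xE2 = 11100010 → 3-byte char (#4). Advance 3.
Byte at offset 14: 0xF3 = 11110011 → 4-byte char (#5). Advance 4.
Byte at offset 18: 0xE0 = 11100000 → 3-byte char (#6). Advance 3.
Byte at offset 21: 0xF0 = 11110000 → 4-byte char (#7). Advance 4.
Byte at offset 25: 0xF0 = 11110000 → 4-byte char (#8). Advance 4.
Reached end at offset 29 after 8 code points.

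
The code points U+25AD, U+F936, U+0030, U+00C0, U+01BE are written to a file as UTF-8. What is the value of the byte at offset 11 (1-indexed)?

1-indexed offset 11 is 0-indexed offset 10.
U+25AD → 3-byte form E2 96 AD at offsets 0–2.
U+F936 → 3-byte form EF A4 B6 at offsets 3–5.
U+0030 → 1-byte form 30 at offsets 6–6.
U+00C0 → 2-byte form C3 80 at offsets 7–8.
U+01BE → 2-byte form C6 BE at offsets 9–10.
Offset 10 falls in char 5's range; it's byte 2 of C6 BE = 0xBE.

0xBE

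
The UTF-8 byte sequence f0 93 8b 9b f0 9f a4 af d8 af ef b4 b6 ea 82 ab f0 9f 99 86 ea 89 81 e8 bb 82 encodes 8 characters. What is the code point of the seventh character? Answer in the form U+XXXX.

U+A241

Offset 0: leading byte 0xF0 = 11110000 → 4-byte char #1 = F0 93 8B 9B.
Offset 4: leading byte 0xF0 = 11110000 → 4-byte char #2 = F0 9F A4 AF.
Offset 8: leading byte 0xD8 = 11011000 → 2-byte char #3 = D8 AF.
Offset 10: leading byte 0xEF = 11101111 → 3-byte char #4 = EF B4 B6.
Offset 13: leading byte 0xEA = 11101010 → 3-byte char #5 = EA 82 AB.
Offset 16: leading byte 0xF0 = 11110000 → 4-byte char #6 = F0 9F 99 86.
Offset 20: leading byte 0xEA = 11101010 → 3-byte char #7 = EA 89 81.
Leading byte 0xEA = 11101010 matches 1110xxxx → 3-byte sequence.
Byte 1: 0xEA = 11101010, payload 1010 (4 bits).
Byte 2: 0x89 = 10001001 (10xxxxxx ✓), payload 001001.
Byte 3: 0x81 = 10000001 (10xxxxxx ✓), payload 000001.
Concatenate: 1010001001000001 = 0xA241 (16 bits → U+A241).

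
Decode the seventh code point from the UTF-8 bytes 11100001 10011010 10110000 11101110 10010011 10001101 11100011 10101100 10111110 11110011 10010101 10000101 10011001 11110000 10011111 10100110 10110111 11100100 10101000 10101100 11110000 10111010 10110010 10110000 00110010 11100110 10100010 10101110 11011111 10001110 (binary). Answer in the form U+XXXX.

Offset 0: leading byte 0xE1 = 11100001 → 3-byte char #1 = E1 9A B0.
Offset 3: leading byte 0xEE = 11101110 → 3-byte char #2 = EE 93 8D.
Offset 6: leading byte 0xE3 = 11100011 → 3-byte char #3 = E3 AC BE.
Offset 9: leading byte 0xF3 = 11110011 → 4-byte char #4 = F3 95 85 99.
Offset 13: leading byte 0xF0 = 11110000 → 4-byte char #5 = F0 9F A6 B7.
Offset 17: leading byte 0xE4 = 11100100 → 3-byte char #6 = E4 A8 AC.
Offset 20: leading byte 0xF0 = 11110000 → 4-byte char #7 = F0 BA B2 B0.
Leading byte 0xF0 = 11110000 matches 11110xxx → 4-byte sequence.
Byte 1: 0xF0 = 11110000, payload 000 (3 bits).
Byte 2: 0xBA = 10111010 (10xxxxxx ✓), payload 111010.
Byte 3: 0xB2 = 10110010 (10xxxxxx ✓), payload 110010.
Byte 4: 0xB0 = 10110000 (10xxxxxx ✓), payload 110000.
Concatenate: 000111010110010110000 = 0x3ACB0 (21 bits → U+3ACB0).

U+3ACB0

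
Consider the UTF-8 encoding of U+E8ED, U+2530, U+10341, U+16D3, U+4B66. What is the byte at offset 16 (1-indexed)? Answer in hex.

1-indexed offset 16 is 0-indexed offset 15.
U+E8ED → 3-byte form EE A3 AD at offsets 0–2.
U+2530 → 3-byte form E2 94 B0 at offsets 3–5.
U+10341 → 4-byte form F0 90 8D 81 at offsets 6–9.
U+16D3 → 3-byte form E1 9B 93 at offsets 10–12.
U+4B66 → 3-byte form E4 AD A6 at offsets 13–15.
Offset 15 falls in char 5's range; it's byte 3 of E4 AD A6 = 0xA6.

0xA6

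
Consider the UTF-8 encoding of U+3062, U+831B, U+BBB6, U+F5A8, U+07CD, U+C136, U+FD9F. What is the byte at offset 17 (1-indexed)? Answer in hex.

1-indexed offset 17 is 0-indexed offset 16.
U+3062 → 3-byte form E3 81 A2 at offsets 0–2.
U+831B → 3-byte form E8 8C 9B at offsets 3–5.
U+BBB6 → 3-byte form EB AE B6 at offsets 6–8.
U+F5A8 → 3-byte form EF 96 A8 at offsets 9–11.
U+07CD → 2-byte form DF 8D at offsets 12–13.
U+C136 → 3-byte form EC 84 B6 at offsets 14–16.
Offset 16 falls in char 6's range; it's byte 3 of EC 84 B6 = 0xB6.

0xB6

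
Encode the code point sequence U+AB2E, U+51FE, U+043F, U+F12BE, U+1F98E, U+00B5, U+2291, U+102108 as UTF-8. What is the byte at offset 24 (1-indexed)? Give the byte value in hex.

0x84

1-indexed offset 24 is 0-indexed offset 23.
U+AB2E → 3-byte form EA AC AE at offsets 0–2.
U+51FE → 3-byte form E5 87 BE at offsets 3–5.
U+043F → 2-byte form D0 BF at offsets 6–7.
U+F12BE → 4-byte form F3 B1 8A BE at offsets 8–11.
U+1F98E → 4-byte form F0 9F A6 8E at offsets 12–15.
U+00B5 → 2-byte form C2 B5 at offsets 16–17.
U+2291 → 3-byte form E2 8A 91 at offsets 18–20.
U+102108 → 4-byte form F4 82 84 88 at offsets 21–24.
Offset 23 falls in char 8's range; it's byte 3 of F4 82 84 88 = 0x84.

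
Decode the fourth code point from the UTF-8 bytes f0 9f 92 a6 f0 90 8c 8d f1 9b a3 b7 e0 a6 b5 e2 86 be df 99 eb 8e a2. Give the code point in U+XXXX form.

Offset 0: leading byte 0xF0 = 11110000 → 4-byte char #1 = F0 9F 92 A6.
Offset 4: leading byte 0xF0 = 11110000 → 4-byte char #2 = F0 90 8C 8D.
Offset 8: leading byte 0xF1 = 11110001 → 4-byte char #3 = F1 9B A3 B7.
Offset 12: leading byte 0xE0 = 11100000 → 3-byte char #4 = E0 A6 B5.
Leading byte 0xE0 = 11100000 matches 1110xxxx → 3-byte sequence.
Byte 1: 0xE0 = 11100000, payload 0000 (4 bits).
Byte 2: 0xA6 = 10100110 (10xxxxxx ✓), payload 100110.
Byte 3: 0xB5 = 10110101 (10xxxxxx ✓), payload 110101.
Concatenate: 0000100110110101 = 0x9B5 (16 bits → U+09B5).

U+09B5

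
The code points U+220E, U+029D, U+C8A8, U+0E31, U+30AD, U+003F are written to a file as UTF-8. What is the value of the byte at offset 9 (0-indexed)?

0xB8

U+220E → 3-byte form E2 88 8E at offsets 0–2.
U+029D → 2-byte form CA 9D at offsets 3–4.
U+C8A8 → 3-byte form EC A2 A8 at offsets 5–7.
U+0E31 → 3-byte form E0 B8 B1 at offsets 8–10.
Offset 9 falls in char 4's range; it's byte 2 of E0 B8 B1 = 0xB8.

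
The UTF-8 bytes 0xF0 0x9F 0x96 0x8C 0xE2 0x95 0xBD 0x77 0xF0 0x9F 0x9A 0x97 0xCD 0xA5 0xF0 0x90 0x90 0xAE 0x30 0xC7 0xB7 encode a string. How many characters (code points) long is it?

8

Byte at offset 0: 0xF0 = 11110000 → 4-byte char (#1). Advance 4.
Byte at offset 4: 0xE2 = 11100010 → 3-byte char (#2). Advance 3.
Byte at offset 7: 0x77 = 01110111 → 1-byte char (#3). Advance 1.
Byte at offset 8: 0xF0 = 11110000 → 4-byte char (#4). Advance 4.
Byte at offset 12: 0xCD = 11001101 → 2-byte char (#5). Advance 2.
Byte at offset 14: 0xF0 = 11110000 → 4-byte char (#6). Advance 4.
Byte at offset 18: 0x30 = 00110000 → 1-byte char (#7). Advance 1.
Byte at offset 19: 0xC7 = 11000111 → 2-byte char (#8). Advance 2.
Reached end at offset 21 after 8 code points.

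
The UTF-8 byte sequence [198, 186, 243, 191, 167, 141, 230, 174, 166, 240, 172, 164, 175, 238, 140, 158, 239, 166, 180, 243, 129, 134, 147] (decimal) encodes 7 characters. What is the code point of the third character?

U+6BA6

Offset 0: leading byte 0xC6 = 11000110 → 2-byte char #1 = C6 BA.
Offset 2: leading byte 0xF3 = 11110011 → 4-byte char #2 = F3 BF A7 8D.
Offset 6: leading byte 0xE6 = 11100110 → 3-byte char #3 = E6 AE A6.
Leading byte 0xE6 = 11100110 matches 1110xxxx → 3-byte sequence.
Byte 1: 0xE6 = 11100110, payload 0110 (4 bits).
Byte 2: 0xAE = 10101110 (10xxxxxx ✓), payload 101110.
Byte 3: 0xA6 = 10100110 (10xxxxxx ✓), payload 100110.
Concatenate: 0110101110100110 = 0x6BA6 (16 bits → U+6BA6).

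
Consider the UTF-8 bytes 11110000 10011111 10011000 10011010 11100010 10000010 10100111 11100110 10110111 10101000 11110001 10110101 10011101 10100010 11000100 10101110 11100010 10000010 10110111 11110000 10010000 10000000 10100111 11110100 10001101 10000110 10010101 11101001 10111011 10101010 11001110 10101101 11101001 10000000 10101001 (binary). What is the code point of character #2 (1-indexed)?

U+20A7

Offset 0: leading byte 0xF0 = 11110000 → 4-byte char #1 = F0 9F 98 9A.
Offset 4: leading byte 0xE2 = 11100010 → 3-byte char #2 = E2 82 A7.
Leading byte 0xE2 = 11100010 matches 1110xxxx → 3-byte sequence.
Byte 1: 0xE2 = 11100010, payload 0010 (4 bits).
Byte 2: 0x82 = 10000010 (10xxxxxx ✓), payload 000010.
Byte 3: 0xA7 = 10100111 (10xxxxxx ✓), payload 100111.
Concatenate: 0010000010100111 = 0x20A7 (16 bits → U+20A7).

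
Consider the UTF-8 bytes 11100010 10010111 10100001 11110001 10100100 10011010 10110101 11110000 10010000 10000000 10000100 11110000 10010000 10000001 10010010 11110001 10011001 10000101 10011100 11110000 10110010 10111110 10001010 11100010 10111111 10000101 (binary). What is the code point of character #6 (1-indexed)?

Offset 0: leading byte 0xE2 = 11100010 → 3-byte char #1 = E2 97 A1.
Offset 3: leading byte 0xF1 = 11110001 → 4-byte char #2 = F1 A4 9A B5.
Offset 7: leading byte 0xF0 = 11110000 → 4-byte char #3 = F0 90 80 84.
Offset 11: leading byte 0xF0 = 11110000 → 4-byte char #4 = F0 90 81 92.
Offset 15: leading byte 0xF1 = 11110001 → 4-byte char #5 = F1 99 85 9C.
Offset 19: leading byte 0xF0 = 11110000 → 4-byte char #6 = F0 B2 BE 8A.
Leading byte 0xF0 = 11110000 matches 11110xxx → 4-byte sequence.
Byte 1: 0xF0 = 11110000, payload 000 (3 bits).
Byte 2: 0xB2 = 10110010 (10xxxxxx ✓), payload 110010.
Byte 3: 0xBE = 10111110 (10xxxxxx ✓), payload 111110.
Byte 4: 0x8A = 10001010 (10xxxxxx ✓), payload 001010.
Concatenate: 000110010111110001010 = 0x32F8A (21 bits → U+32F8A).

U+32F8A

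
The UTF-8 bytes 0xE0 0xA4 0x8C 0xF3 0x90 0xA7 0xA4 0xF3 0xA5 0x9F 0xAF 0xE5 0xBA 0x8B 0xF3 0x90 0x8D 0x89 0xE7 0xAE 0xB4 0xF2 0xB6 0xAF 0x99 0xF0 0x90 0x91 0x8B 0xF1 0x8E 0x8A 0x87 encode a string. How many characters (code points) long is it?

9

Byte at offset 0: 0xE0 = 11100000 → 3-byte char (#1). Advance 3.
Byte at offset 3: 0xF3 = 11110011 → 4-byte char (#2). Advance 4.
Byte at offset 7: 0xF3 = 11110011 → 4-byte char (#3). Advance 4.
Byte at offset 11: 0xE5 = 11100101 → 3-byte char (#4). Advance 3.
Byte at offset 14: 0xF3 = 11110011 → 4-byte char (#5). Advance 4.
Byte at offset 18: 0xE7 = 11100111 → 3-byte char (#6). Advance 3.
Byte at offset 21: 0xF2 = 11110010 → 4-byte char (#7). Advance 4.
Byte at offset 25: 0xF0 = 11110000 → 4-byte char (#8). Advance 4.
Byte at offset 29: 0xF1 = 11110001 → 4-byte char (#9). Advance 4.
Reached end at offset 33 after 9 code points.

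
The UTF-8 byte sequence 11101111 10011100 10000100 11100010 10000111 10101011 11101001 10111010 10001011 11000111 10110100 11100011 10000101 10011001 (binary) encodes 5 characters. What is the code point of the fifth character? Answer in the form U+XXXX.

U+3159

Offset 0: leading byte 0xEF = 11101111 → 3-byte char #1 = EF 9C 84.
Offset 3: leading byte 0xE2 = 11100010 → 3-byte char #2 = E2 87 AB.
Offset 6: leading byte 0xE9 = 11101001 → 3-byte char #3 = E9 BA 8B.
Offset 9: leading byte 0xC7 = 11000111 → 2-byte char #4 = C7 B4.
Offset 11: leading byte 0xE3 = 11100011 → 3-byte char #5 = E3 85 99.
Leading byte 0xE3 = 11100011 matches 1110xxxx → 3-byte sequence.
Byte 1: 0xE3 = 11100011, payload 0011 (4 bits).
Byte 2: 0x85 = 10000101 (10xxxxxx ✓), payload 000101.
Byte 3: 0x99 = 10011001 (10xxxxxx ✓), payload 011001.
Concatenate: 0011000101011001 = 0x3159 (16 bits → U+3159).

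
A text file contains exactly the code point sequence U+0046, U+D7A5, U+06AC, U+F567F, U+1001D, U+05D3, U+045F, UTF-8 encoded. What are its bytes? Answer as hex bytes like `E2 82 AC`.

46 ED 9E A5 DA AC F3 B5 99 BF F0 90 80 9D D7 93 D1 9F

U+0046: 1-byte form → 46.
U+D7A5: 3-byte form → ED 9E A5.
U+06AC: 2-byte form → DA AC.
U+F567F: 4-byte form → F3 B5 99 BF.
U+1001D: 4-byte form → F0 90 80 9D.
U+05D3: 2-byte form → D7 93.
U+045F: 2-byte form → D1 9F.
Concatenated (18 bytes): 46 ED 9E A5 DA AC F3 B5 99 BF F0 90 80 9D D7 93 D1 9F.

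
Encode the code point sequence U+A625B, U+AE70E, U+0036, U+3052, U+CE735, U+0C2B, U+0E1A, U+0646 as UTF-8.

U+A625B: 4-byte form → F2 A6 89 9B.
U+AE70E: 4-byte form → F2 AE 9C 8E.
U+0036: 1-byte form → 36.
U+3052: 3-byte form → E3 81 92.
U+CE735: 4-byte form → F3 8E 9C B5.
U+0C2B: 3-byte form → E0 B0 AB.
U+0E1A: 3-byte form → E0 B8 9A.
U+0646: 2-byte form → D9 86.
Concatenated (24 bytes): F2 A6 89 9B F2 AE 9C 8E 36 E3 81 92 F3 8E 9C B5 E0 B0 AB E0 B8 9A D9 86.

F2 A6 89 9B F2 AE 9C 8E 36 E3 81 92 F3 8E 9C B5 E0 B0 AB E0 B8 9A D9 86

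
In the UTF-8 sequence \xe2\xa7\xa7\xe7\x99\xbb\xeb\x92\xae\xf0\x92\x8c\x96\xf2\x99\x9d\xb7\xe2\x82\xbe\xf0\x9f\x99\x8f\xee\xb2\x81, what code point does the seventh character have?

U+1F64F

Offset 0: leading byte 0xE2 = 11100010 → 3-byte char #1 = E2 A7 A7.
Offset 3: leading byte 0xE7 = 11100111 → 3-byte char #2 = E7 99 BB.
Offset 6: leading byte 0xEB = 11101011 → 3-byte char #3 = EB 92 AE.
Offset 9: leading byte 0xF0 = 11110000 → 4-byte char #4 = F0 92 8C 96.
Offset 13: leading byte 0xF2 = 11110010 → 4-byte char #5 = F2 99 9D B7.
Offset 17: leading byte 0xE2 = 11100010 → 3-byte char #6 = E2 82 BE.
Offset 20: leading byte 0xF0 = 11110000 → 4-byte char #7 = F0 9F 99 8F.
Leading byte 0xF0 = 11110000 matches 11110xxx → 4-byte sequence.
Byte 1: 0xF0 = 11110000, payload 000 (3 bits).
Byte 2: 0x9F = 10011111 (10xxxxxx ✓), payload 011111.
Byte 3: 0x99 = 10011001 (10xxxxxx ✓), payload 011001.
Byte 4: 0x8F = 10001111 (10xxxxxx ✓), payload 001111.
Concatenate: 000011111011001001111 = 0x1F64F (21 bits → U+1F64F).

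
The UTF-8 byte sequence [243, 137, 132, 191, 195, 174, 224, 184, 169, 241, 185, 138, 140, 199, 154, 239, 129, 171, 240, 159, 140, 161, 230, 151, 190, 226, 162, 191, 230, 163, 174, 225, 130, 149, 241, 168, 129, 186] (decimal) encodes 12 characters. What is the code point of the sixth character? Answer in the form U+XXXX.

U+F06B

Offset 0: leading byte 0xF3 = 11110011 → 4-byte char #1 = F3 89 84 BF.
Offset 4: leading byte 0xC3 = 11000011 → 2-byte char #2 = C3 AE.
Offset 6: leading byte 0xE0 = 11100000 → 3-byte char #3 = E0 B8 A9.
Offset 9: leading byte 0xF1 = 11110001 → 4-byte char #4 = F1 B9 8A 8C.
Offset 13: leading byte 0xC7 = 11000111 → 2-byte char #5 = C7 9A.
Offset 15: leading byte 0xEF = 11101111 → 3-byte char #6 = EF 81 AB.
Leading byte 0xEF = 11101111 matches 1110xxxx → 3-byte sequence.
Byte 1: 0xEF = 11101111, payload 1111 (4 bits).
Byte 2: 0x81 = 10000001 (10xxxxxx ✓), payload 000001.
Byte 3: 0xAB = 10101011 (10xxxxxx ✓), payload 101011.
Concatenate: 1111000001101011 = 0xF06B (16 bits → U+F06B).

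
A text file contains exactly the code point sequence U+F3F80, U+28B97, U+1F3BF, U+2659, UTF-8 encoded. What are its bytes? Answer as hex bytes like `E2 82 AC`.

F3 B3 BE 80 F0 A8 AE 97 F0 9F 8E BF E2 99 99

U+F3F80: 4-byte form → F3 B3 BE 80.
U+28B97: 4-byte form → F0 A8 AE 97.
U+1F3BF: 4-byte form → F0 9F 8E BF.
U+2659: 3-byte form → E2 99 99.
Concatenated (15 bytes): F3 B3 BE 80 F0 A8 AE 97 F0 9F 8E BF E2 99 99.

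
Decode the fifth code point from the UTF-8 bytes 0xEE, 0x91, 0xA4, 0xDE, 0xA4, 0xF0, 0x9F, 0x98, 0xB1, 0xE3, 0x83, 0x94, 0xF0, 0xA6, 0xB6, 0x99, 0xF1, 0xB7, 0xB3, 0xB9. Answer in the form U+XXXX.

U+26D99

Offset 0: leading byte 0xEE = 11101110 → 3-byte char #1 = EE 91 A4.
Offset 3: leading byte 0xDE = 11011110 → 2-byte char #2 = DE A4.
Offset 5: leading byte 0xF0 = 11110000 → 4-byte char #3 = F0 9F 98 B1.
Offset 9: leading byte 0xE3 = 11100011 → 3-byte char #4 = E3 83 94.
Offset 12: leading byte 0xF0 = 11110000 → 4-byte char #5 = F0 A6 B6 99.
Leading byte 0xF0 = 11110000 matches 11110xxx → 4-byte sequence.
Byte 1: 0xF0 = 11110000, payload 000 (3 bits).
Byte 2: 0xA6 = 10100110 (10xxxxxx ✓), payload 100110.
Byte 3: 0xB6 = 10110110 (10xxxxxx ✓), payload 110110.
Byte 4: 0x99 = 10011001 (10xxxxxx ✓), payload 011001.
Concatenate: 000100110110110011001 = 0x26D99 (21 bits → U+26D99).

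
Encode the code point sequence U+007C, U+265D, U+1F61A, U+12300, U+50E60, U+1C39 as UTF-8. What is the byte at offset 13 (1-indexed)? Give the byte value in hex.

0xF1

1-indexed offset 13 is 0-indexed offset 12.
U+007C → 1-byte form 7C at offsets 0–0.
U+265D → 3-byte form E2 99 9D at offsets 1–3.
U+1F61A → 4-byte form F0 9F 98 9A at offsets 4–7.
U+12300 → 4-byte form F0 92 8C 80 at offsets 8–11.
U+50E60 → 4-byte form F1 90 B9 A0 at offsets 12–15.
Offset 12 falls in char 5's range; it's byte 1 of F1 90 B9 A0 = 0xF1.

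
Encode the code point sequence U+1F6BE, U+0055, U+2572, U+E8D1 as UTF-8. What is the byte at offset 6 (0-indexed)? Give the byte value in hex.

0x95

U+1F6BE → 4-byte form F0 9F 9A BE at offsets 0–3.
U+0055 → 1-byte form 55 at offsets 4–4.
U+2572 → 3-byte form E2 95 B2 at offsets 5–7.
Offset 6 falls in char 3's range; it's byte 2 of E2 95 B2 = 0x95.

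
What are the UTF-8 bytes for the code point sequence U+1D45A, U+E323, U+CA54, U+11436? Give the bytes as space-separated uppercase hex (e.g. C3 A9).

F0 9D 91 9A EE 8C A3 EC A9 94 F0 91 90 B6

U+1D45A: 4-byte form → F0 9D 91 9A.
U+E323: 3-byte form → EE 8C A3.
U+CA54: 3-byte form → EC A9 94.
U+11436: 4-byte form → F0 91 90 B6.
Concatenated (14 bytes): F0 9D 91 9A EE 8C A3 EC A9 94 F0 91 90 B6.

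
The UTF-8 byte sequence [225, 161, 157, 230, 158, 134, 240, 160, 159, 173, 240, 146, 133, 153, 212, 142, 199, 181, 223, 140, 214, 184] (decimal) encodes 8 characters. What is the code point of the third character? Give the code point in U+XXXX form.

Offset 0: leading byte 0xE1 = 11100001 → 3-byte char #1 = E1 A1 9D.
Offset 3: leading byte 0xE6 = 11100110 → 3-byte char #2 = E6 9E 86.
Offset 6: leading byte 0xF0 = 11110000 → 4-byte char #3 = F0 A0 9F AD.
Leading byte 0xF0 = 11110000 matches 11110xxx → 4-byte sequence.
Byte 1: 0xF0 = 11110000, payload 000 (3 bits).
Byte 2: 0xA0 = 10100000 (10xxxxxx ✓), payload 100000.
Byte 3: 0x9F = 10011111 (10xxxxxx ✓), payload 011111.
Byte 4: 0xAD = 10101101 (10xxxxxx ✓), payload 101101.
Concatenate: 000100000011111101101 = 0x207ED (21 bits → U+207ED).

U+207ED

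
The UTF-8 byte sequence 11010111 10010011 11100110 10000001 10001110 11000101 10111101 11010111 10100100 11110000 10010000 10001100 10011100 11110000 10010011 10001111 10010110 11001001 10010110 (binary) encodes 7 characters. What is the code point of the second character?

Offset 0: leading byte 0xD7 = 11010111 → 2-byte char #1 = D7 93.
Offset 2: leading byte 0xE6 = 11100110 → 3-byte char #2 = E6 81 8E.
Leading byte 0xE6 = 11100110 matches 1110xxxx → 3-byte sequence.
Byte 1: 0xE6 = 11100110, payload 0110 (4 bits).
Byte 2: 0x81 = 10000001 (10xxxxxx ✓), payload 000001.
Byte 3: 0x8E = 10001110 (10xxxxxx ✓), payload 001110.
Concatenate: 0110000001001110 = 0x604E (16 bits → U+604E).

U+604E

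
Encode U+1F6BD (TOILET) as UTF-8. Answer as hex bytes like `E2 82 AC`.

F0 9F 9A BD

U+1F6BD = 0x1F6BD = 128701 decimal. In range U+10000–U+10FFFF → 4-byte form: 11110xxx 10xxxxxx 10xxxxxx 10xxxxxx.
Binary (21 bits): 000011111011010111101.
Split 3+6+6+6: 000 | 011111 | 011010 | 111101.
Byte 1: 11110000 = 0xF0.
Byte 2: 10011111 = 0x9F.
Byte 3: 10011010 = 0x9A.
Byte 4: 10111101 = 0xBD.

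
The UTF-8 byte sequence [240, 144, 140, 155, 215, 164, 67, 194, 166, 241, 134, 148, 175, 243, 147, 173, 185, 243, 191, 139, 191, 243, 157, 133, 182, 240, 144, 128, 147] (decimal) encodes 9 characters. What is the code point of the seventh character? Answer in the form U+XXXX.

Offset 0: leading byte 0xF0 = 11110000 → 4-byte char #1 = F0 90 8C 9B.
Offset 4: leading byte 0xD7 = 11010111 → 2-byte char #2 = D7 A4.
Offset 6: leading byte 0x43 = 01000011 → 1-byte char #3 = 43.
Offset 7: leading byte 0xC2 = 11000010 → 2-byte char #4 = C2 A6.
Offset 9: leading byte 0xF1 = 11110001 → 4-byte char #5 = F1 86 94 AF.
Offset 13: leading byte 0xF3 = 11110011 → 4-byte char #6 = F3 93 AD B9.
Offset 17: leading byte 0xF3 = 11110011 → 4-byte char #7 = F3 BF 8B BF.
Leading byte 0xF3 = 11110011 matches 11110xxx → 4-byte sequence.
Byte 1: 0xF3 = 11110011, payload 011 (3 bits).
Byte 2: 0xBF = 10111111 (10xxxxxx ✓), payload 111111.
Byte 3: 0x8B = 10001011 (10xxxxxx ✓), payload 001011.
Byte 4: 0xBF = 10111111 (10xxxxxx ✓), payload 111111.
Concatenate: 011111111001011111111 = 0xFF2FF (21 bits → U+FF2FF).

U+FF2FF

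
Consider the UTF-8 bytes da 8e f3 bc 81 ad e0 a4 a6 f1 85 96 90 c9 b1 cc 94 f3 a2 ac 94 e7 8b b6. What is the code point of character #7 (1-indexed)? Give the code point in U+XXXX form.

Offset 0: leading byte 0xDA = 11011010 → 2-byte char #1 = DA 8E.
Offset 2: leading byte 0xF3 = 11110011 → 4-byte char #2 = F3 BC 81 AD.
Offset 6: leading byte 0xE0 = 11100000 → 3-byte char #3 = E0 A4 A6.
Offset 9: leading byte 0xF1 = 11110001 → 4-byte char #4 = F1 85 96 90.
Offset 13: leading byte 0xC9 = 11001001 → 2-byte char #5 = C9 B1.
Offset 15: leading byte 0xCC = 11001100 → 2-byte char #6 = CC 94.
Offset 17: leading byte 0xF3 = 11110011 → 4-byte char #7 = F3 A2 AC 94.
Leading byte 0xF3 = 11110011 matches 11110xxx → 4-byte sequence.
Byte 1: 0xF3 = 11110011, payload 011 (3 bits).
Byte 2: 0xA2 = 10100010 (10xxxxxx ✓), payload 100010.
Byte 3: 0xAC = 10101100 (10xxxxxx ✓), payload 101100.
Byte 4: 0x94 = 10010100 (10xxxxxx ✓), payload 010100.
Concatenate: 011100010101100010100 = 0xE2B14 (21 bits → U+E2B14).

U+E2B14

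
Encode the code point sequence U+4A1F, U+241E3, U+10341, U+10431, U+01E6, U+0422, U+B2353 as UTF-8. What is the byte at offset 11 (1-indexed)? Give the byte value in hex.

0x81

1-indexed offset 11 is 0-indexed offset 10.
U+4A1F → 3-byte form E4 A8 9F at offsets 0–2.
U+241E3 → 4-byte form F0 A4 87 A3 at offsets 3–6.
U+10341 → 4-byte form F0 90 8D 81 at offsets 7–10.
Offset 10 falls in char 3's range; it's byte 4 of F0 90 8D 81 = 0x81.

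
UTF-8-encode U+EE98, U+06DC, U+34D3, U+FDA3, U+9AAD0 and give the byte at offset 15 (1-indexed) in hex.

1-indexed offset 15 is 0-indexed offset 14.
U+EE98 → 3-byte form EE BA 98 at offsets 0–2.
U+06DC → 2-byte form DB 9C at offsets 3–4.
U+34D3 → 3-byte form E3 93 93 at offsets 5–7.
U+FDA3 → 3-byte form EF B6 A3 at offsets 8–10.
U+9AAD0 → 4-byte form F2 9A AB 90 at offsets 11–14.
Offset 14 falls in char 5's range; it's byte 4 of F2 9A AB 90 = 0x90.

0x90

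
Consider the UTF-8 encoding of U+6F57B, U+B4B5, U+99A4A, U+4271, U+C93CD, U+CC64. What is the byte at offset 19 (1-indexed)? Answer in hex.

0xEC

1-indexed offset 19 is 0-indexed offset 18.
U+6F57B → 4-byte form F1 AF 95 BB at offsets 0–3.
U+B4B5 → 3-byte form EB 92 B5 at offsets 4–6.
U+99A4A → 4-byte form F2 99 A9 8A at offsets 7–10.
U+4271 → 3-byte form E4 89 B1 at offsets 11–13.
U+C93CD → 4-byte form F3 89 8F 8D at offsets 14–17.
U+CC64 → 3-byte form EC B1 A4 at offsets 18–20.
Offset 18 falls in char 6's range; it's byte 1 of EC B1 A4 = 0xEC.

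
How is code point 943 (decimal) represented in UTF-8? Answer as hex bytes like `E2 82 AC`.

U+03AF = 0x3AF = 943 decimal. In range U+0080–U+07FF → 2-byte form: 110xxxxx 10xxxxxx.
Binary (11 bits): 01110101111.
Split 5+6: 01110 | 101111.
Byte 1: 11001110 = 0xCE.
Byte 2: 10101111 = 0xAF.

CE AF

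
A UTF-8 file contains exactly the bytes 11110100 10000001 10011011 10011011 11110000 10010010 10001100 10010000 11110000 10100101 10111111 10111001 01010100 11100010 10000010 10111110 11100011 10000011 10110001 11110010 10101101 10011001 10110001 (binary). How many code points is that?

Byte at offset 0: 0xF4 = 11110100 → 4-byte char (#1). Advance 4.
Byte at offset 4: 0xF0 = 11110000 → 4-byte char (#2). Advance 4.
Byte at offset 8: 0xF0 = 11110000 → 4-byte char (#3). Advance 4.
Byte at offset 12: 0x54 = 01010100 → 1-byte char (#4). Advance 1.
Byte at offset 13: 0xE2 = 11100010 → 3-byte char (#5). Advance 3.
Byte at offset 16: 0xE3 = 11100011 → 3-byte char (#6). Advance 3.
Byte at offset 19: 0xF2 = 11110010 → 4-byte char (#7). Advance 4.
Reached end at offset 23 after 7 code points.

7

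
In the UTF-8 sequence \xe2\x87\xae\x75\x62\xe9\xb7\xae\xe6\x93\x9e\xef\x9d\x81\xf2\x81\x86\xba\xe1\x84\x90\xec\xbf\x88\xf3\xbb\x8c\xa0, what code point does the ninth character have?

U+CFC8

Offset 0: leading byte 0xE2 = 11100010 → 3-byte char #1 = E2 87 AE.
Offset 3: leading byte 0x75 = 01110101 → 1-byte char #2 = 75.
Offset 4: leading byte 0x62 = 01100010 → 1-byte char #3 = 62.
Offset 5: leading byte 0xE9 = 11101001 → 3-byte char #4 = E9 B7 AE.
Offset 8: leading byte 0xE6 = 11100110 → 3-byte char #5 = E6 93 9E.
Offset 11: leading byte 0xEF = 11101111 → 3-byte char #6 = EF 9D 81.
Offset 14: leading byte 0xF2 = 11110010 → 4-byte char #7 = F2 81 86 BA.
Offset 18: leading byte 0xE1 = 11100001 → 3-byte char #8 = E1 84 90.
Offset 21: leading byte 0xEC = 11101100 → 3-byte char #9 = EC BF 88.
Leading byte 0xEC = 11101100 matches 1110xxxx → 3-byte sequence.
Byte 1: 0xEC = 11101100, payload 1100 (4 bits).
Byte 2: 0xBF = 10111111 (10xxxxxx ✓), payload 111111.
Byte 3: 0x88 = 10001000 (10xxxxxx ✓), payload 001000.
Concatenate: 1100111111001000 = 0xCFC8 (16 bits → U+CFC8).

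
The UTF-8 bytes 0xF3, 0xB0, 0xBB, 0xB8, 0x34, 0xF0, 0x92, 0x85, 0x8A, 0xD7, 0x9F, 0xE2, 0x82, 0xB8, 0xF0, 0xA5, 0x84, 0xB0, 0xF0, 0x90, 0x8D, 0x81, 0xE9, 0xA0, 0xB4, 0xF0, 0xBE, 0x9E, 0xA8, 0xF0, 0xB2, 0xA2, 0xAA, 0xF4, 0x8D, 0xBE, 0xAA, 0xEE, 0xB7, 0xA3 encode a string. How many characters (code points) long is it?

Byte at offset 0: 0xF3 = 11110011 → 4-byte char (#1). Advance 4.
Byte at offset 4: 0x34 = 00110100 → 1-byte char (#2). Advance 1.
Byte at offset 5: 0xF0 = 11110000 → 4-byte char (#3). Advance 4.
Byte at offset 9: 0xD7 = 11010111 → 2-byte char (#4). Advance 2.
Byte at offset 11: 0xE2 = 11100010 → 3-byte char (#5). Advance 3.
Byte at offset 14: 0xF0 = 11110000 → 4-byte char (#6). Advance 4.
Byte at offset 18: 0xF0 = 11110000 → 4-byte char (#7). Advance 4.
Byte at offset 22: 0xE9 = 11101001 → 3-byte char (#8). Advance 3.
Byte at offset 25: 0xF0 = 11110000 → 4-byte char (#9). Advance 4.
Byte at offset 29: 0xF0 = 11110000 → 4-byte char (#10). Advance 4.
Byte at offset 33: 0xF4 = 11110100 → 4-byte char (#11). Advance 4.
Byte at offset 37: 0xEE = 11101110 → 3-byte char (#12). Advance 3.
Reached end at offset 40 after 12 code points.

12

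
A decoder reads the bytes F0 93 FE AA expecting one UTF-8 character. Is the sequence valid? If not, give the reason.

Leading byte 0xF0 = 11110000 → 4-byte form.
Byte 3 is 0xFE = 11111110, which is not 10xxxxxx — expected a continuation byte.

invalid (non-continuation byte where continuation expected)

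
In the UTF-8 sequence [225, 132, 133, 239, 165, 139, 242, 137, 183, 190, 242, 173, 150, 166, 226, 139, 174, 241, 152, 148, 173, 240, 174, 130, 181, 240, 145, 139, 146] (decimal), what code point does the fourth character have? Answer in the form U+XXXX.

Offset 0: leading byte 0xE1 = 11100001 → 3-byte char #1 = E1 84 85.
Offset 3: leading byte 0xEF = 11101111 → 3-byte char #2 = EF A5 8B.
Offset 6: leading byte 0xF2 = 11110010 → 4-byte char #3 = F2 89 B7 BE.
Offset 10: leading byte 0xF2 = 11110010 → 4-byte char #4 = F2 AD 96 A6.
Leading byte 0xF2 = 11110010 matches 11110xxx → 4-byte sequence.
Byte 1: 0xF2 = 11110010, payload 010 (3 bits).
Byte 2: 0xAD = 10101101 (10xxxxxx ✓), payload 101101.
Byte 3: 0x96 = 10010110 (10xxxxxx ✓), payload 010110.
Byte 4: 0xA6 = 10100110 (10xxxxxx ✓), payload 100110.
Concatenate: 010101101010110100110 = 0xAD5A6 (21 bits → U+AD5A6).

U+AD5A6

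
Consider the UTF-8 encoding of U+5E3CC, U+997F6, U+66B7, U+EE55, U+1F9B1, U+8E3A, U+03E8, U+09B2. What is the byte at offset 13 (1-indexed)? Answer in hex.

0xB9

1-indexed offset 13 is 0-indexed offset 12.
U+5E3CC → 4-byte form F1 9E 8F 8C at offsets 0–3.
U+997F6 → 4-byte form F2 99 9F B6 at offsets 4–7.
U+66B7 → 3-byte form E6 9A B7 at offsets 8–10.
U+EE55 → 3-byte form EE B9 95 at offsets 11–13.
Offset 12 falls in char 4's range; it's byte 2 of EE B9 95 = 0xB9.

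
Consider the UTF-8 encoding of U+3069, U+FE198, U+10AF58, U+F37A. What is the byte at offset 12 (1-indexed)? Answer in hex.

1-indexed offset 12 is 0-indexed offset 11.
U+3069 → 3-byte form E3 81 A9 at offsets 0–2.
U+FE198 → 4-byte form F3 BE 86 98 at offsets 3–6.
U+10AF58 → 4-byte form F4 8A BD 98 at offsets 7–10.
U+F37A → 3-byte form EF 8D BA at offsets 11–13.
Offset 11 falls in char 4's range; it's byte 1 of EF 8D BA = 0xEF.

0xEF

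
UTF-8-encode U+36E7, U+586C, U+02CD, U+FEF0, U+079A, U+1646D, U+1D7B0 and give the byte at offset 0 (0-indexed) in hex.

U+36E7 → 3-byte form E3 9B A7 at offsets 0–2.
Offset 0 falls in char 1's range; it's byte 1 of E3 9B A7 = 0xE3.

0xE3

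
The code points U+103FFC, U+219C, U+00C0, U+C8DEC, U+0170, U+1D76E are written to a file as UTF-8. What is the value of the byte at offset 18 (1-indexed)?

0x9D

1-indexed offset 18 is 0-indexed offset 17.
U+103FFC → 4-byte form F4 83 BF BC at offsets 0–3.
U+219C → 3-byte form E2 86 9C at offsets 4–6.
U+00C0 → 2-byte form C3 80 at offsets 7–8.
U+C8DEC → 4-byte form F3 88 B7 AC at offsets 9–12.
U+0170 → 2-byte form C5 B0 at offsets 13–14.
U+1D76E → 4-byte form F0 9D 9D AE at offsets 15–18.
Offset 17 falls in char 6's range; it's byte 3 of F0 9D 9D AE = 0x9D.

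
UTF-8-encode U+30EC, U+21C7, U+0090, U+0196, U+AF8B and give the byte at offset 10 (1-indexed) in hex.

1-indexed offset 10 is 0-indexed offset 9.
U+30EC → 3-byte form E3 83 AC at offsets 0–2.
U+21C7 → 3-byte form E2 87 87 at offsets 3–5.
U+0090 → 2-byte form C2 90 at offsets 6–7.
U+0196 → 2-byte form C6 96 at offsets 8–9.
Offset 9 falls in char 4's range; it's byte 2 of C6 96 = 0x96.

0x96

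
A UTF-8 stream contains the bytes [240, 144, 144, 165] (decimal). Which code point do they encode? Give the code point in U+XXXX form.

U+10425

Leading byte 0xF0 = 11110000 matches 11110xxx → 4-byte sequence.
Byte 1: 0xF0 = 11110000, payload 000 (3 bits).
Byte 2: 0x90 = 10010000 (10xxxxxx ✓), payload 010000.
Byte 3: 0x90 = 10010000 (10xxxxxx ✓), payload 010000.
Byte 4: 0xA5 = 10100101 (10xxxxxx ✓), payload 100101.
Concatenate: 000010000010000100101 = 0x10425 (21 bits → U+10425).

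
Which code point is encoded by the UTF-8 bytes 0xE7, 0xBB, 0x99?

U+7ED9

Leading byte 0xE7 = 11100111 matches 1110xxxx → 3-byte sequence.
Byte 1: 0xE7 = 11100111, payload 0111 (4 bits).
Byte 2: 0xBB = 10111011 (10xxxxxx ✓), payload 111011.
Byte 3: 0x99 = 10011001 (10xxxxxx ✓), payload 011001.
Concatenate: 0111111011011001 = 0x7ED9 (16 bits → U+7ED9).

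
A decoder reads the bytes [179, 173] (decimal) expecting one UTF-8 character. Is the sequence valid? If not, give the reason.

invalid (continuation byte with no leading byte)

Byte 0xB3 = 10110011 has the form 10xxxxxx — a continuation byte — but there is no preceding leading byte.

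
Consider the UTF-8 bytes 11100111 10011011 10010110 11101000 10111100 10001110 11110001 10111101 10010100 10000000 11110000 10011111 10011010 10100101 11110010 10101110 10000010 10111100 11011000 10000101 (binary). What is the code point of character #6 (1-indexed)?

U+0605

Offset 0: leading byte 0xE7 = 11100111 → 3-byte char #1 = E7 9B 96.
Offset 3: leading byte 0xE8 = 11101000 → 3-byte char #2 = E8 BC 8E.
Offset 6: leading byte 0xF1 = 11110001 → 4-byte char #3 = F1 BD 94 80.
Offset 10: leading byte 0xF0 = 11110000 → 4-byte char #4 = F0 9F 9A A5.
Offset 14: leading byte 0xF2 = 11110010 → 4-byte char #5 = F2 AE 82 BC.
Offset 18: leading byte 0xD8 = 11011000 → 2-byte char #6 = D8 85.
Leading byte 0xD8 = 11011000 matches 110xxxxx → 2-byte sequence.
Byte 1: 0xD8 = 11011000, payload 11000 (5 bits).
Byte 2: 0x85 = 10000101 (10xxxxxx ✓), payload 000101.
Concatenate: 11000000101 = 0x605 (11 bits → U+0605).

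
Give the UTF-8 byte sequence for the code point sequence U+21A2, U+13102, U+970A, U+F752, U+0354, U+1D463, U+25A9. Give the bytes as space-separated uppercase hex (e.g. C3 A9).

U+21A2: 3-byte form → E2 86 A2.
U+13102: 4-byte form → F0 93 84 82.
U+970A: 3-byte form → E9 9C 8A.
U+F752: 3-byte form → EF 9D 92.
U+0354: 2-byte form → CD 94.
U+1D463: 4-byte form → F0 9D 91 A3.
U+25A9: 3-byte form → E2 96 A9.
Concatenated (22 bytes): E2 86 A2 F0 93 84 82 E9 9C 8A EF 9D 92 CD 94 F0 9D 91 A3 E2 96 A9.

E2 86 A2 F0 93 84 82 E9 9C 8A EF 9D 92 CD 94 F0 9D 91 A3 E2 96 A9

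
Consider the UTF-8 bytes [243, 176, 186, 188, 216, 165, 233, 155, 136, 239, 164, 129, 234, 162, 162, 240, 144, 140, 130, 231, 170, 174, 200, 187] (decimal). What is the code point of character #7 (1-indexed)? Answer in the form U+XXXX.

U+7AAE

Offset 0: leading byte 0xF3 = 11110011 → 4-byte char #1 = F3 B0 BA BC.
Offset 4: leading byte 0xD8 = 11011000 → 2-byte char #2 = D8 A5.
Offset 6: leading byte 0xE9 = 11101001 → 3-byte char #3 = E9 9B 88.
Offset 9: leading byte 0xEF = 11101111 → 3-byte char #4 = EF A4 81.
Offset 12: leading byte 0xEA = 11101010 → 3-byte char #5 = EA A2 A2.
Offset 15: leading byte 0xF0 = 11110000 → 4-byte char #6 = F0 90 8C 82.
Offset 19: leading byte 0xE7 = 11100111 → 3-byte char #7 = E7 AA AE.
Leading byte 0xE7 = 11100111 matches 1110xxxx → 3-byte sequence.
Byte 1: 0xE7 = 11100111, payload 0111 (4 bits).
Byte 2: 0xAA = 10101010 (10xxxxxx ✓), payload 101010.
Byte 3: 0xAE = 10101110 (10xxxxxx ✓), payload 101110.
Concatenate: 0111101010101110 = 0x7AAE (16 bits → U+7AAE).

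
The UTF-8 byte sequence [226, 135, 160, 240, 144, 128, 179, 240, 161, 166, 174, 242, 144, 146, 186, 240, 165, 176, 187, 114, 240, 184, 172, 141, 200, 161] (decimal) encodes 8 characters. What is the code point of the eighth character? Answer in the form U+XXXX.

U+0221

Offset 0: leading byte 0xE2 = 11100010 → 3-byte char #1 = E2 87 A0.
Offset 3: leading byte 0xF0 = 11110000 → 4-byte char #2 = F0 90 80 B3.
Offset 7: leading byte 0xF0 = 11110000 → 4-byte char #3 = F0 A1 A6 AE.
Offset 11: leading byte 0xF2 = 11110010 → 4-byte char #4 = F2 90 92 BA.
Offset 15: leading byte 0xF0 = 11110000 → 4-byte char #5 = F0 A5 B0 BB.
Offset 19: leading byte 0x72 = 01110010 → 1-byte char #6 = 72.
Offset 20: leading byte 0xF0 = 11110000 → 4-byte char #7 = F0 B8 AC 8D.
Offset 24: leading byte 0xC8 = 11001000 → 2-byte char #8 = C8 A1.
Leading byte 0xC8 = 11001000 matches 110xxxxx → 2-byte sequence.
Byte 1: 0xC8 = 11001000, payload 01000 (5 bits).
Byte 2: 0xA1 = 10100001 (10xxxxxx ✓), payload 100001.
Concatenate: 01000100001 = 0x221 (11 bits → U+0221).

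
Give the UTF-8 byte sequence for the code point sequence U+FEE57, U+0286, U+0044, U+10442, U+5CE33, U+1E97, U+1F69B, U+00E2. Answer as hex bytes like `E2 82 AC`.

U+FEE57: 4-byte form → F3 BE B9 97.
U+0286: 2-byte form → CA 86.
U+0044: 1-byte form → 44.
U+10442: 4-byte form → F0 90 91 82.
U+5CE33: 4-byte form → F1 9C B8 B3.
U+1E97: 3-byte form → E1 BA 97.
U+1F69B: 4-byte form → F0 9F 9A 9B.
U+00E2: 2-byte form → C3 A2.
Concatenated (24 bytes): F3 BE B9 97 CA 86 44 F0 90 91 82 F1 9C B8 B3 E1 BA 97 F0 9F 9A 9B C3 A2.

F3 BE B9 97 CA 86 44 F0 90 91 82 F1 9C B8 B3 E1 BA 97 F0 9F 9A 9B C3 A2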